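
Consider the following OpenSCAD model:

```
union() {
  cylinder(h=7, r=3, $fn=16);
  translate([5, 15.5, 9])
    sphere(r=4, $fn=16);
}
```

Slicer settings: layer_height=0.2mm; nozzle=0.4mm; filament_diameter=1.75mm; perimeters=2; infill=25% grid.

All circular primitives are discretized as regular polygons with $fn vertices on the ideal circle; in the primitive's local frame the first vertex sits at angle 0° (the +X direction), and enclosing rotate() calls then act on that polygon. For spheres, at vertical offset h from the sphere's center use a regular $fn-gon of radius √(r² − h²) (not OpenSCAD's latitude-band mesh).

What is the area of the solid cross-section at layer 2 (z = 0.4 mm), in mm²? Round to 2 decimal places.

At z = 0.4 mm: the r=3 cylinder contributes a regular 16-gon of circumradius 3 (area = (16/2)·3.000²·sin(360°/16) = 27.55 mm²); the sphere at (5, 15.5) is absent (|z−center|=8.600 > r=4); Taking the union: only the r=3 cylinder is present, so the union is just that shape — area = 27.55 mm². Overall, the cross-section is a single solid region. Net area = 27.55 mm².

27.55 mm²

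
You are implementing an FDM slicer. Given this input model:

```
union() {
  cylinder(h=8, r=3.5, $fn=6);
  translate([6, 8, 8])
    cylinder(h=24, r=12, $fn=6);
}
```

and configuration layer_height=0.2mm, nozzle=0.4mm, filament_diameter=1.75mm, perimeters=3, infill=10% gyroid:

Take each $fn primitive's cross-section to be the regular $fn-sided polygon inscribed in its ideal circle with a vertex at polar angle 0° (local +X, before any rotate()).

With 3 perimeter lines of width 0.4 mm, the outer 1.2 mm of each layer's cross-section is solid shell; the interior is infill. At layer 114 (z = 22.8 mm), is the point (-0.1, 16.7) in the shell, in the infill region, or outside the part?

At z = 22.8 mm: the cylinder is absent (z outside [0, 8]); the r=12 cylinder at (6, 8) contributes a regular 6-gon of circumradius 12; Taking the union: only the r=12 cylinder at (6, 8) is present, so the union is just that shape — 1 connected region. Overall, the cross-section is a single solid region. The nearest boundary edge runs (0.00, 18.39)→(-6.00, 8.00); distance from the point to it = 0.76 mm. The point is inside the cross-section, 0.76 mm from the nearest boundary — within the 1.2 mm shell band (3 × 0.4).

shell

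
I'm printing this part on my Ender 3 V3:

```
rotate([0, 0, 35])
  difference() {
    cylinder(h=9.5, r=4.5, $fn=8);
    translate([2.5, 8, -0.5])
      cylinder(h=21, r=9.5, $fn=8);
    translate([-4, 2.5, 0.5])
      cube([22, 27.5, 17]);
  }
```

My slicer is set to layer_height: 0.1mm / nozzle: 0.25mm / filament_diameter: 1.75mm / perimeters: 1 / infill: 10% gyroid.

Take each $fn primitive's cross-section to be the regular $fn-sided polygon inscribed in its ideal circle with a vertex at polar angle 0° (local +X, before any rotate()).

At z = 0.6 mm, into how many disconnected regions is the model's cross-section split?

At z = 0.6 mm: the r=4.5 cylinder gives a regular 8-gon of circumradius 4.5 (constant along its height); the r=9.5 cylinder at (2.5, 8) contributes a regular 8-gon of circumradius 9.5; the cube at (-4, 2.5) (footprint 22×27.5) is included at this height; Taking the first minus the rest: starting from the r=4.5 cylinder, the r=9.5 cylinder at (2.5, 8) partially overlaps it — only the 31.39 mm² overlap (of its 255.27 mm²) is removed, clipping the outline; the 22×27.5 cube at (-4, 2.5) misses the remaining region (no effect) — 1 connected region; (whole slice rotated 35° about Z — lengths, areas and connectivity unchanged). The result has 1 disconnected region.

1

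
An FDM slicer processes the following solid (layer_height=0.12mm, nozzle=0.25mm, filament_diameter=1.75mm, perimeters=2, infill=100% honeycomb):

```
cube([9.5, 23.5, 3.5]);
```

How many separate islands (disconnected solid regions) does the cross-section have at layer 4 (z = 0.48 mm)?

At z = 0.48 mm: the cube (footprint 9.5×23.5) is included at this height. Overall, the cross-section is a single solid region. Island count = 1.

1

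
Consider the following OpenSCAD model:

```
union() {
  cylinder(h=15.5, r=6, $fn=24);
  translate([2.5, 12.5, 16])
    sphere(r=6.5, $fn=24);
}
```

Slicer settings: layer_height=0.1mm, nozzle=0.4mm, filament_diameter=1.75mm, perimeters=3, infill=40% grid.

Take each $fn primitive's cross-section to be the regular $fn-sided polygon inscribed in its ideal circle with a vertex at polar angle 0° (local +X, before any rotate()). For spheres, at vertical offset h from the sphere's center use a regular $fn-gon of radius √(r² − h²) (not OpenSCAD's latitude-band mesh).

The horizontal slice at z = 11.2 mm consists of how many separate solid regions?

At z = 11.2 mm: the cylinder: section is a regular 24-gon, circumradius r=6; the r=6.5 sphere at (2.5, 12.5) slices to a regular 24-gon of circumradius 4.383 (√(r²−h²) with h=4.8 from center); Combining (union): the 2 present regions are separate (no shared area or edge), so areas and boundary lengths simply add and each stays a separate island — 2 connected regions. The result has 2 disconnected regions.

2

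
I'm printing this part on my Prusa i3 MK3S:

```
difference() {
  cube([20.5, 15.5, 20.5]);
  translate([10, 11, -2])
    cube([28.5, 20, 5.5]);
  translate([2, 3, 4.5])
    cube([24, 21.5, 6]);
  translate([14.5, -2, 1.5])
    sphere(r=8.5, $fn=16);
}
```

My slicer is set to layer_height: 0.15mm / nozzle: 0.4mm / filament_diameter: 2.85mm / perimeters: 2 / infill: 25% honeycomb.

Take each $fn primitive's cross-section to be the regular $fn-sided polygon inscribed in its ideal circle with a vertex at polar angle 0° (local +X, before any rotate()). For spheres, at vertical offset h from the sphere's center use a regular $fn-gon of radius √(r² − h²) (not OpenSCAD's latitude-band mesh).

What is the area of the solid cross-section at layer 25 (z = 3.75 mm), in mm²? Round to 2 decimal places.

250.66 mm²

At z = 3.75 mm: the 20.5×15.5 cube contributes its full rectangle (area 317.75 mm²); the cube at (10, 11) is not intersected at this z (z outside [-2, 3.5]); the cube at (2, 3) does not reach this height (z outside [4.5, 10.5]); the r=8.5 sphere at (14.5, -2) contributes a regular 16-gon of circumradius √(8.5²−2.25²) = 8.197 (area = (16/2)·8.197²·sin(360°/16) = 205.69 mm²); Subtracting the remaining from the first: starting from the 20.5×15.5 cube (317.75 mm²), the r=8.5 sphere at (14.5, -2) partially overlaps it — only the 67.09 mm² overlap (of its 205.69 mm²) is removed, clipping the outline — area = 250.66 mm². Overall, the cross-section is a single solid region. Net area = 250.66 mm².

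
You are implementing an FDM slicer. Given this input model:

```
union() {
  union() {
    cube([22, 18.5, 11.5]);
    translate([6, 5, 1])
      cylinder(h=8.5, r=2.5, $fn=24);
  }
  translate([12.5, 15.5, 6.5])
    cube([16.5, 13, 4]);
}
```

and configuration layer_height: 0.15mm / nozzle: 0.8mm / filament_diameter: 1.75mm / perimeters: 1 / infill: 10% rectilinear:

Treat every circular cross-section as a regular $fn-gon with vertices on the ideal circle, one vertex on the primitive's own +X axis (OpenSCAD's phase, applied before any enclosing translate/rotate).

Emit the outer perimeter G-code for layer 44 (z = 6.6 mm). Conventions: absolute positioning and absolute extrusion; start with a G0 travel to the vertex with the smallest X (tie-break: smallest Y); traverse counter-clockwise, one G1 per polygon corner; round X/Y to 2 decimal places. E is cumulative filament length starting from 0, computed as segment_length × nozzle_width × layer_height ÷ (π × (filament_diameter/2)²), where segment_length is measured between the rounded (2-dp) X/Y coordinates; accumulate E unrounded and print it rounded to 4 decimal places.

At z = 6.6 mm: the 22×18.5 cube contributes its full rectangle; the cylinder at (6, 5): section is a regular 24-gon, circumradius r=2.5; Taking the union: the r=2.5 cylinder at (6, 5) lies entirely inside the 22×18.5 cube, so the union is just the 22×18.5 cube — 1 connected region; the cube at (12.5, 15.5) (footprint 16.5×13) is included at this height; Combining (union): the regions partially overlap (shared area 28.50 mm²), so overlapping operands fuse into one piece — 1 connected region. The outline is a single polygon with 8 vertices. Extrusion per mm of travel: 0.8 × 0.15 / (π × 0.875²) = 0.049890. Accumulating E over each segment gives final E = 5.7374.

G0 X0.00 Y0.00 Z6.60
G1 X22.00 Y0.00 E1.0976
G1 X22.00 Y15.50 E1.8709
G1 X29.00 Y15.50 E2.2201
G1 X29.00 Y28.50 E2.8687
G1 X12.50 Y28.50 E3.6919
G1 X12.50 Y18.50 E4.1908
G1 X0.00 Y18.50 E4.8144
G1 X0.00 Y0.00 E5.7374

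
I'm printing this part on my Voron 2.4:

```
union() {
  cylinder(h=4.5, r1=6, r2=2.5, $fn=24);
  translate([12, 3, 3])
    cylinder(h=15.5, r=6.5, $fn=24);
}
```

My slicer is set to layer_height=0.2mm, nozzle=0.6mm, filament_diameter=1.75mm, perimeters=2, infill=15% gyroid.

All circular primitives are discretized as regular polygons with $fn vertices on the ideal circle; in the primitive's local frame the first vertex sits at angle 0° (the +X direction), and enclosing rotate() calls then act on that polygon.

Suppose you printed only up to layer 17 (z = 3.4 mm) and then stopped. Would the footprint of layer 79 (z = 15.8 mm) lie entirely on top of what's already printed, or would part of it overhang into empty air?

entirely on top

Compare the two slices. At z = 3.4: the cone: at t=0.756 of its height the radius interpolates to r₁+(r₂−r₁)t = 3.356, giving a regular 24-gon of that circumradius (area = (24/2)·3.356²·sin(360°/24) = 34.97 mm²); the r=6.5 cylinder at (12, 3) gives a regular 24-gon of circumradius 6.5 (constant along its height) (area = (24/2)·6.500²·sin(360°/24) = 131.22 mm²); Combining (union): the 2 present regions are separate (no shared area or edge), so areas and boundary lengths simply add and each stays a separate island — area = 166.19 mm². At z = 15.8: the cone is not intersected at this z (z outside [0, 4.5]); the r=6.5 cylinder at (12, 3) gives a regular 24-gon of circumradius 6.5 (constant along its height) (area = (24/2)·6.500²·sin(360°/24) = 131.22 mm²); Taking the union: only the r=6.5 cylinder at (12, 3) is present, so the union is just that shape — area = 131.22 mm². Checking containment: the cross-section at z = 15.8 is a subset of the cross-section at z = 3.4.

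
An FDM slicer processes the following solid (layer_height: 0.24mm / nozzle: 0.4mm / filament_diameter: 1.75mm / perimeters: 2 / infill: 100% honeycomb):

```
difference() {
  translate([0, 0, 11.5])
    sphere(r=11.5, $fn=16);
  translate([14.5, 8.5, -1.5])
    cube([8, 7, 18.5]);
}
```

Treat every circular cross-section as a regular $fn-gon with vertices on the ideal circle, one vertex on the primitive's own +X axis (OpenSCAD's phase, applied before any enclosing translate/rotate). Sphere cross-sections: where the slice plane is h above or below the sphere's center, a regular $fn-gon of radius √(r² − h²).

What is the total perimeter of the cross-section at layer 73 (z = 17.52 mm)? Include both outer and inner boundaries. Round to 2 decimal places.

At z = 17.52 mm: the r=11.5 sphere contributes a regular 16-gon of circumradius √(11.5²−6.02²) = 9.798 (perimeter = 2·16·9.798·sin(180°/16) = 61.17 mm); the cube at (14.5, 8.5) is absent (z outside [-1.5, 17]); Taking the first minus the rest: none of the subtracted shapes is present at this height, so the r=11.5 sphere is unchanged — boundary = 61.17 mm. Overall, the cross-section is a single solid region. Total boundary length (outer) = 61.17 mm.

61.17 mm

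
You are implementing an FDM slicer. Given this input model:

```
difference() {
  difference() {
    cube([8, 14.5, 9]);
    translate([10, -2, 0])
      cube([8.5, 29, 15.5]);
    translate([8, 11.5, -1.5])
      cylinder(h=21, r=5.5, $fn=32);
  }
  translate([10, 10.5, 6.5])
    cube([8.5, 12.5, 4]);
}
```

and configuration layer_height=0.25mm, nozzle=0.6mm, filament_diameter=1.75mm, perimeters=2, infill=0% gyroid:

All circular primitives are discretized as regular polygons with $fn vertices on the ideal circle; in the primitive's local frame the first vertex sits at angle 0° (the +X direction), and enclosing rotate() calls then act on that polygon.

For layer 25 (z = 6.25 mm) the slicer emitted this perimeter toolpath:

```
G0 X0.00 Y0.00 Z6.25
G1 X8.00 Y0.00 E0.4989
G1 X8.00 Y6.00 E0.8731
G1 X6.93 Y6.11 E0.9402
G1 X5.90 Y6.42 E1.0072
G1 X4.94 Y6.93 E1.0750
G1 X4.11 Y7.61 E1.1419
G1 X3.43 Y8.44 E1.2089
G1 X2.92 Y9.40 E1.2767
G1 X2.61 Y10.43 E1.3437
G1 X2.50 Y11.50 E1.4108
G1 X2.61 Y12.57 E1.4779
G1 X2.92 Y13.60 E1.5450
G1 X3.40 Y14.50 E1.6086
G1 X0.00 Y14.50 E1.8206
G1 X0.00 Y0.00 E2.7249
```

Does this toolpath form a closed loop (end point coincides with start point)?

yes

Start point (G0): (0.00, 0.00). End point (last G1): the path returns to the start — closed.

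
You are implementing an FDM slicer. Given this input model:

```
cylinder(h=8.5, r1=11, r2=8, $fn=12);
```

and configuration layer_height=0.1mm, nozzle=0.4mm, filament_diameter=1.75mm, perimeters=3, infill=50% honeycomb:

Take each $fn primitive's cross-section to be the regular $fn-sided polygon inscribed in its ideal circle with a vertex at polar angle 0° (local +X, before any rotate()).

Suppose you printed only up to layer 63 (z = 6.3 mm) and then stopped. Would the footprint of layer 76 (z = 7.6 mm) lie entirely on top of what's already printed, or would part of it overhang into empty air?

Compare the two slices. At z = 6.3: the cone (r1=11→r2=8) has section circumradius 8.776 here — a regular 12-gon (area = (12/2)·8.776²·sin(360°/12) = 231.08 mm²). At z = 7.6: the cone (r1=11→r2=8) has section circumradius 8.318 here — a regular 12-gon (area = (12/2)·8.318²·sin(360°/12) = 207.55 mm²). Checking containment: the cross-section at z = 7.6 is a subset of the cross-section at z = 6.3.

entirely on top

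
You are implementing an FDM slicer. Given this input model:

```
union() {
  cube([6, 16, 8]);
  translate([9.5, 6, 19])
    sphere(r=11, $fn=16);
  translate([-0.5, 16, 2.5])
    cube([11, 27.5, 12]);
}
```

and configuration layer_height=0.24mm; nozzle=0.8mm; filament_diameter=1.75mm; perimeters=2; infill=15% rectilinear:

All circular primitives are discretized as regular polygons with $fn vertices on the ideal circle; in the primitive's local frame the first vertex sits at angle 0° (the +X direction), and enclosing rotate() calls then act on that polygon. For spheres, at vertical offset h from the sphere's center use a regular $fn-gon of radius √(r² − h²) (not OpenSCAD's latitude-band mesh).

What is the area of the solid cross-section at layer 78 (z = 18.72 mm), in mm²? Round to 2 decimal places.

At z = 18.72 mm: the cube is absent (z outside [0, 8]); the sphere at (9.5, 6): section is a regular 16-gon, circumradius = √(r²−h²) = √(11²−0.28²) = 10.996 (area = (16/2)·10.996²·sin(360°/16) = 370.20 mm²); the cube at (-0.5, 16) is absent (z outside [2.5, 14.5]); Merging all regions: only the r=11 sphere at (9.5, 6) is present, so the union is just that shape — area = 370.20 mm². Overall, the cross-section is a single solid region. Net area = 370.20 mm².

370.20 mm²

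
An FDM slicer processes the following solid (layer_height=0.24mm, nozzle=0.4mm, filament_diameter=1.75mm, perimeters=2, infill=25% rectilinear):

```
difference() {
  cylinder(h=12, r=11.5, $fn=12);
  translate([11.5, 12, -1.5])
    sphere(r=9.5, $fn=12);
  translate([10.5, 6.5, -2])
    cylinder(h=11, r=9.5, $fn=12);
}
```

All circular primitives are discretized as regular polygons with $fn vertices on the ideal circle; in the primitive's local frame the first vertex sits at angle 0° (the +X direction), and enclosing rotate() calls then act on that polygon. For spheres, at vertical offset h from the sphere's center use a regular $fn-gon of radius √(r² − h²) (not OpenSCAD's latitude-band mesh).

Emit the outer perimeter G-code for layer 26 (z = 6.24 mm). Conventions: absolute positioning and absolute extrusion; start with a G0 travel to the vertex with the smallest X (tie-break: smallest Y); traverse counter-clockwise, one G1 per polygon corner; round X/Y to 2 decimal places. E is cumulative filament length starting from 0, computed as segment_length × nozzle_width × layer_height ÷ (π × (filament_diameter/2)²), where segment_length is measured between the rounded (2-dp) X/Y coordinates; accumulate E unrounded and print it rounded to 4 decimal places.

At z = 6.24 mm: the cylinder: section is a regular 12-gon, circumradius r=11.5; the r=9.5 sphere at (11.5, 12) slices to a regular 12-gon of circumradius 5.508 (√(r²−h²) with h=7.74 from center); the cylinder at (10.5, 6.5): section is a regular 12-gon, circumradius r=9.5; Taking the first minus the rest: starting from the r=11.5 cylinder, the r=9.5 sphere at (11.5, 12) misses the remaining region (no effect); the r=9.5 cylinder at (10.5, 6.5) partially overlaps it — only the 92.75 mm² overlap (of its 270.75 mm²) is removed, clipping the outline — 1 connected region. The outline is a single polygon with 15 vertices. Extrusion per mm of travel: 0.4 × 0.24 / (π × 0.875²) = 0.039912. Accumulating E over each segment gives final E = 2.8871.

G0 X-11.50 Y0.00 Z6.24
G1 X-9.96 Y-5.75 E0.2376
G1 X-5.75 Y-9.96 E0.4752
G1 X0.00 Y-11.50 E0.7128
G1 X5.75 Y-9.96 E0.9504
G1 X9.96 Y-5.75 E1.1880
G1 X10.71 Y-2.94 E1.3041
G1 X10.50 Y-3.00 E1.3128
G1 X5.75 Y-1.73 E1.5090
G1 X2.27 Y1.75 E1.7055
G1 X1.00 Y6.50 E1.9017
G1 X2.18 Y10.92 E2.0843
G1 X0.00 Y11.50 E2.1743
G1 X-5.75 Y9.96 E2.4119
G1 X-9.96 Y5.75 E2.6496
G1 X-11.50 Y0.00 E2.8871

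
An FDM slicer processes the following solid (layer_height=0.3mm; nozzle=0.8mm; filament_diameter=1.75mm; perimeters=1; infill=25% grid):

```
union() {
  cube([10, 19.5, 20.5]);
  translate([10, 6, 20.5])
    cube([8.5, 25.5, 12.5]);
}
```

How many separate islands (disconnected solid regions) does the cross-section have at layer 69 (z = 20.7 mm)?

At z = 20.7 mm: the cube does not reach this height (z outside [0, 20.5]); the cube at (10, 6) (footprint 8.5×25.5) is included at this height; Combining (union): only the 8.5×25.5 cube at (10, 6) is present, so the union is just that shape — 1 connected region. Overall, the cross-section is a single solid region. Island count = 1.

1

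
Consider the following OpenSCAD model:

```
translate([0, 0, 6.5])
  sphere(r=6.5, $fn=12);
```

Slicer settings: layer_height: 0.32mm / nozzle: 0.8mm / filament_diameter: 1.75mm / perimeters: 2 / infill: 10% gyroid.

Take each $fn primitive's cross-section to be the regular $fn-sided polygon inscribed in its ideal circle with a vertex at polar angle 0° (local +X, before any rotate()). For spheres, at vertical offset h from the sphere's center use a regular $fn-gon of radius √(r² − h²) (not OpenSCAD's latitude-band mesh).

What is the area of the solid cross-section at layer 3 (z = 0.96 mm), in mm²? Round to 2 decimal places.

At z = 0.96 mm: the r=6.5 sphere slices to a regular 12-gon of circumradius 3.400 (√(r²−h²) with h=5.54 from center) (area = (12/2)·3.400²·sin(360°/12) = 34.68 mm²). Overall, the cross-section is a single solid region. Net area = 34.68 mm².

34.68 mm²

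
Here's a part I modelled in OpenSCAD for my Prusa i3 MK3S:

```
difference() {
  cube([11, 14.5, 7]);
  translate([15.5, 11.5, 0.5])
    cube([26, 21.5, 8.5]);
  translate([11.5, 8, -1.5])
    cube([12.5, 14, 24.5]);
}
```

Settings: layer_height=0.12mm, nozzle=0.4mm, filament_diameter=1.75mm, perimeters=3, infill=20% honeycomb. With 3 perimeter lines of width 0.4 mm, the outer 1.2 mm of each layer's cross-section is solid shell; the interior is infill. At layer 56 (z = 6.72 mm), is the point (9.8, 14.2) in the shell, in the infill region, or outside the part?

shell

At z = 6.72 mm: the 11×14.5 cube contributes its full rectangle; the 26×21.5 cube at (15.5, 11.5) contributes its full rectangle; the cube at (11.5, 8) (footprint 12.5×14) is included at this height; After the difference (first − rest): starting from the 11×14.5 cube, the 26×21.5 cube at (15.5, 11.5) misses the remaining region (no effect); the 12.5×14 cube at (11.5, 8) misses the remaining region (no effect) — 1 connected region. Overall, the cross-section is a single solid region. The nearest boundary edge runs (0.00, 14.50)→(11.00, 14.50); distance from the point to it = 0.30 mm. The point is inside the cross-section, 0.30 mm from the nearest boundary — within the 1.2 mm shell band (3 × 0.4).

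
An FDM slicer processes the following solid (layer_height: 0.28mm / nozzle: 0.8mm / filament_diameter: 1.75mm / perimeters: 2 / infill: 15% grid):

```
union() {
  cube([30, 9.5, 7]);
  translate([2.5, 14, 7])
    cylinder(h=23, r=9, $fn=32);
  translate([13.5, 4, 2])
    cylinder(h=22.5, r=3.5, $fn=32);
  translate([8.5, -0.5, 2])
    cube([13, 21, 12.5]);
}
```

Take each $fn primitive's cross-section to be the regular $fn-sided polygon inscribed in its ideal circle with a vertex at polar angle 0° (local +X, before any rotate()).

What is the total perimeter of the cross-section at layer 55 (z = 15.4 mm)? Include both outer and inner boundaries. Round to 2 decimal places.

At z = 15.4 mm: the cube is absent (z outside [0, 7]); the r=9 cylinder at (2.5, 14) contributes a regular 32-gon of circumradius 9 (perimeter = 2·32·9.000·sin(180°/32) = 56.46 mm); the cylinder at (13.5, 4): section is a regular 32-gon, circumradius r=3.5 (perimeter = 2·32·3.500·sin(180°/32) = 21.96 mm); the cube at (8.5, -0.5) is absent (z outside [2, 14.5]); Combining (union): the 2 present regions are separate (no shared area or edge), so areas and boundary lengths simply add and each stays a separate island — boundary = 78.41 mm. Overall, the cross-section has 2 separate islands. Total boundary length (outer) = 78.41 mm.

78.41 mm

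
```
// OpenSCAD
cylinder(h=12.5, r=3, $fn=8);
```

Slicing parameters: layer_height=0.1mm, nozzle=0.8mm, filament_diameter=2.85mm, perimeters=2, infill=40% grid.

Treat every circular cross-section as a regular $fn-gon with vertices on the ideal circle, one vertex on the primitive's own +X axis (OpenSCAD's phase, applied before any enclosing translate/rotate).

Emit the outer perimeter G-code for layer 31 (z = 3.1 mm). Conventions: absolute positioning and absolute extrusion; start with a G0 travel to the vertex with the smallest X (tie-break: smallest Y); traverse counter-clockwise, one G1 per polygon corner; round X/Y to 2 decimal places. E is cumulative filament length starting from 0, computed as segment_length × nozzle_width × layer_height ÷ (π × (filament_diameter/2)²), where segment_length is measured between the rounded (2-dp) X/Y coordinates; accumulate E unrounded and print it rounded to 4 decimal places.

G0 X-3.00 Y0.00 Z3.10
G1 X-2.12 Y-2.12 E0.0288
G1 X0.00 Y-3.00 E0.0576
G1 X2.12 Y-2.12 E0.0864
G1 X3.00 Y0.00 E0.1151
G1 X2.12 Y2.12 E0.1439
G1 X0.00 Y3.00 E0.1727
G1 X-2.12 Y2.12 E0.2015
G1 X-3.00 Y0.00 E0.2303

At z = 3.1 mm: the r=3 cylinder contributes a regular 8-gon of circumradius 3. The outline is a single polygon with 8 vertices. Extrusion per mm of travel: 0.8 × 0.1 / (π × 1.425²) = 0.012540. Accumulating E over each segment gives final E = 0.2303.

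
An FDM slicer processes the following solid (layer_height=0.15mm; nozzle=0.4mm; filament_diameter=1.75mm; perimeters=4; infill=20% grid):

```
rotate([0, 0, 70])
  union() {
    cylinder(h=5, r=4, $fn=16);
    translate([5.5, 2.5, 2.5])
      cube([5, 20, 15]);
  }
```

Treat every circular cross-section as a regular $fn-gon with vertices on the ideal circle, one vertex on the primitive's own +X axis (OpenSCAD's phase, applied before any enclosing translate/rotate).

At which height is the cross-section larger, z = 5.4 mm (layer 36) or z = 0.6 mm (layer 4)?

layer 36 (z = 5.4 mm)

Layer 36 (z = 5.4): the cylinder is not intersected at this z (z outside [0, 5]); the cube at (5.5, 2.5) (footprint 5×20) is included at this height (area 100.00 mm²); Combining (union): only the 5×20 cube at (5.5, 2.5) is present, so the union is just that shape — area = 100.00 mm²; (whole slice rotated 70° about Z — lengths, areas and connectivity unchanged). So its area = 100.00 mm². Layer 4 (z = 0.6): the r=4 cylinder gives a regular 16-gon of circumradius 4 (constant along its height) (area = (16/2)·4.000²·sin(360°/16) = 48.98 mm²); the cube at (5.5, 2.5) is not intersected at this z (z outside [2.5, 17.5]); Combining (union): only the r=4 cylinder is present, so the union is just that shape — area = 48.98 mm²; (rotated 70° about Z; rotation is an isometry so areas/perimeters/island counts are preserved). So its area = 48.98 mm². Layer 36 is larger (100.00 vs 48.98 mm²).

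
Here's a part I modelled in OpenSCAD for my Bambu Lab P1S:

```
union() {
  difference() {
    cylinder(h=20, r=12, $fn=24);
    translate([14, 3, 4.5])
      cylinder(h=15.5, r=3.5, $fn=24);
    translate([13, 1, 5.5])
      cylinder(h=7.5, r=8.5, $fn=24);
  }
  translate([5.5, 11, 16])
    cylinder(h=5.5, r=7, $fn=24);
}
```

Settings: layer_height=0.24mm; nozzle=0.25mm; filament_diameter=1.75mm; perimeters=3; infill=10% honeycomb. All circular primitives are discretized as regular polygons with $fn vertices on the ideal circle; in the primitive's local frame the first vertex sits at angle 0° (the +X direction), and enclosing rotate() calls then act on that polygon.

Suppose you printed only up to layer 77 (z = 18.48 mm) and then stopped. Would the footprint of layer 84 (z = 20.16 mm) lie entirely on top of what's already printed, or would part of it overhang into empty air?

Compare the two slices. At z = 18.48: the cylinder: section is a regular 24-gon, circumradius r=12 (area = (24/2)·12.000²·sin(360°/24) = 447.24 mm²); the r=3.5 cylinder at (14, 3) gives a regular 24-gon of circumradius 3.5 (constant along its height) (area = (24/2)·3.500²·sin(360°/24) = 38.05 mm²); the cylinder at (13, 1) is not intersected at this z (z outside [5.5, 13]); Taking the first minus the rest: starting from the r=12 cylinder (447.24 mm²), the r=3.5 cylinder at (14, 3) partially overlaps it — only the 3.41 mm² overlap (of its 38.05 mm²) is removed, clipping the outline — area = 443.82 mm²; the r=7 cylinder at (5.5, 11) contributes a regular 24-gon of circumradius 7 (area = (24/2)·7.000²·sin(360°/24) = 152.19 mm²); Merging all regions: the regions partially overlap — summed areas 596.01 mm² minus the doubly-counted overlap 61.74 mm² gives 534.27 mm² — area = 534.27 mm². At z = 20.16: the cylinder is not intersected at this z (z outside [0, 20]); the cylinder at (14, 3) does not reach this height (z outside [4.5, 20]); the cylinder at (13, 1) is not intersected at this z (z outside [5.5, 13]); After the difference (first − rest): the first operand is absent here, so nothing remains; the r=7 cylinder at (5.5, 11) contributes a regular 24-gon of circumradius 7 (area = (24/2)·7.000²·sin(360°/24) = 152.19 mm²); Merging all regions: only the r=7 cylinder at (5.5, 11) is present, so the union is just that shape — area = 152.19 mm². Checking containment: the cross-section at z = 20.16 is a subset of the cross-section at z = 18.48.

entirely on top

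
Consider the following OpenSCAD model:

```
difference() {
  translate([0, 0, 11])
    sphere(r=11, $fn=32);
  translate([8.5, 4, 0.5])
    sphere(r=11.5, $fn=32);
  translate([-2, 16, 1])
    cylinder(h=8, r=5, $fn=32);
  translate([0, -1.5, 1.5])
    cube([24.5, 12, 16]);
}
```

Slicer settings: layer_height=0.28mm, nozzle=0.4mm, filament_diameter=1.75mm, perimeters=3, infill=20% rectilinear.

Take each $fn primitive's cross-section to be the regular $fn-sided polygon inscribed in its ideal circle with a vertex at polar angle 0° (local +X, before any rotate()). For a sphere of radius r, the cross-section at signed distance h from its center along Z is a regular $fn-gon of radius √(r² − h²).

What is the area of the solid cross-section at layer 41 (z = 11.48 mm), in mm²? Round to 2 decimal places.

267.31 mm²

At z = 11.48 mm: the r=11 sphere slices to a regular 32-gon of circumradius 10.990 (√(r²−h²) with h=0.48 from center) (area = (32/2)·10.990²·sin(360°/32) = 376.98 mm²); the r=11.5 sphere at (8.5, 4) slices to a regular 32-gon of circumradius 3.419 (√(r²−h²) with h=10.98 from center) (area = (32/2)·3.419²·sin(360°/32) = 36.49 mm²); the cylinder at (-2, 16) does not reach this height (z outside [1, 9]); the cube at (0, -1.5) is present — its section is the full 24.5×12 rectangle (area 294.00 mm²); Subtracting the remaining from the first: starting from the r=11 sphere (376.98 mm²), the r=11.5 sphere at (8.5, 4) partially overlaps it — only the 27.54 mm² overlap (of its 36.49 mm²) is removed, clipping the outline; the 24.5×12 cube at (0, -1.5) partially overlaps it — only the 82.12 mm² overlap (of its 294.00 mm²) is removed, clipping the outline — area = 267.31 mm². Overall, the cross-section is a single solid region. Net area = 267.31 mm².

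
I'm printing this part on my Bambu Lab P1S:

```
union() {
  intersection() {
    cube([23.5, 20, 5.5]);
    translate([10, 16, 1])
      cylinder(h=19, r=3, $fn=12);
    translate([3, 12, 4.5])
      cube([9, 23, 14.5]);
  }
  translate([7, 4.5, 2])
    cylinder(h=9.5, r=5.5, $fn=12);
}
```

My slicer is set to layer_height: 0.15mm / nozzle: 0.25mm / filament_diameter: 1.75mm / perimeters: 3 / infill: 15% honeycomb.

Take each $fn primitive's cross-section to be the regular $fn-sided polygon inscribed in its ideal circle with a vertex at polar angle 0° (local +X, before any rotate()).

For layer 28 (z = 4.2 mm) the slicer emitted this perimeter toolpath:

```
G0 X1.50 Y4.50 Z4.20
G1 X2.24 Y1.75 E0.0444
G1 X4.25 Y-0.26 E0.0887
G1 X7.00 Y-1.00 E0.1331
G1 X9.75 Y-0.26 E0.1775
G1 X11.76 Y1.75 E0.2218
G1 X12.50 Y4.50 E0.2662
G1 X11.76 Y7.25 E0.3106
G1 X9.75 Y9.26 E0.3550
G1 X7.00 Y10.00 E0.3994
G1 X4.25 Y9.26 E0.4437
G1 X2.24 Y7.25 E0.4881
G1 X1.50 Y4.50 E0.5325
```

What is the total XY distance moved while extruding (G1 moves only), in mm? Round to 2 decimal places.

Sum the Euclidean lengths of each G1 segment: total = 34.15 mm.

34.15 mm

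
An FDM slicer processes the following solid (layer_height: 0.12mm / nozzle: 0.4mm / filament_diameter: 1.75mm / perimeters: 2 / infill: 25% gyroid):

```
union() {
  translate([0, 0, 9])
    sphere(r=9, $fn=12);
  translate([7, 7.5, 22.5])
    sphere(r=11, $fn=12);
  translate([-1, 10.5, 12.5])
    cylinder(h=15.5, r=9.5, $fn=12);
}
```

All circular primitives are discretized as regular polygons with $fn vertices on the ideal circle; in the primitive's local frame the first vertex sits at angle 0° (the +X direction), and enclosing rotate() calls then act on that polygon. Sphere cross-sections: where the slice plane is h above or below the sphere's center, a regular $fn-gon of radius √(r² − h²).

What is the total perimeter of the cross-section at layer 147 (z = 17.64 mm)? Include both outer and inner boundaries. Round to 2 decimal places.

At z = 17.64 mm: the r=9 sphere contributes a regular 12-gon of circumradius √(9²−8.64²) = 2.520 (perimeter = 2·12·2.520·sin(180°/12) = 15.65 mm); the sphere at (7, 7.5): section is a regular 12-gon, circumradius = √(r²−h²) = √(11²−4.86²) = 9.868 (perimeter = 2·12·9.868·sin(180°/12) = 61.30 mm); the r=9.5 cylinder at (-1, 10.5) gives a regular 12-gon of circumradius 9.5 (constant along its height) (perimeter = 2·12·9.500·sin(180°/12) = 59.01 mm); Taking the union: the regions partially overlap (shared area 132.33 mm²), so the edge portions inside another operand are dropped and the merged outline is re-measured after clipping — boundary = 80.93 mm. Overall, the cross-section is a single solid region. Total boundary length (outer) = 80.93 mm.

80.93 mm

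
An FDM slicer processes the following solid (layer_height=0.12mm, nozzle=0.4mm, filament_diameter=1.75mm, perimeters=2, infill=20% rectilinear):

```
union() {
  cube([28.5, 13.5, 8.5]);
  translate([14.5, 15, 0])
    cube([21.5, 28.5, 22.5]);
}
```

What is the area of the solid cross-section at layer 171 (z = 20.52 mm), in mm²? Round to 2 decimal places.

612.75 mm²

At z = 20.52 mm: the cube is absent (z outside [0, 8.5]); the 21.5×28.5 cube at (14.5, 15) contributes its full rectangle (area 612.75 mm²); Merging all regions: only the 21.5×28.5 cube at (14.5, 15) is present, so the union is just that shape — area = 612.75 mm². Overall, the cross-section is a single solid region. Net area = 612.75 mm².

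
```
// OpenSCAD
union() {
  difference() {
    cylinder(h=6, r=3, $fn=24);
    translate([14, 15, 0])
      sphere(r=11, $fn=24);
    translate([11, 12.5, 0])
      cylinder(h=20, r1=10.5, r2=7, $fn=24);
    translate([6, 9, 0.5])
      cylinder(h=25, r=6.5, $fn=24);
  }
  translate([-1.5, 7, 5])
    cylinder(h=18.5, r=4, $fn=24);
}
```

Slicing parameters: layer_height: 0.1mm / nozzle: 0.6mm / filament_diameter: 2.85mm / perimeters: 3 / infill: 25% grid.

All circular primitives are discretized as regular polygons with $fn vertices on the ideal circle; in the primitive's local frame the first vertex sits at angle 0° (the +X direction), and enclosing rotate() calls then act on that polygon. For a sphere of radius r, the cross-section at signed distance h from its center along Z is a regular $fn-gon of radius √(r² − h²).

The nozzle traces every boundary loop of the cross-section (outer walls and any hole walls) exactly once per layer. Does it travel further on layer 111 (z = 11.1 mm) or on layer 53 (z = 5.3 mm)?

layer 53 (z = 5.3 mm)

Layer 111 (z = 11.1): the cylinder is not intersected at this z (z outside [0, 6]); the sphere at (14, 15) does not reach this height (|z−center|=11.100 > r=11); the cone at (11, 12.5) (r1=10.5→r2=7) has section circumradius 8.558 here — a regular 24-gon (perimeter = 2·24·8.558·sin(180°/24) = 53.61 mm); the cylinder at (6, 9): section is a regular 24-gon, circumradius r=6.5 (perimeter = 2·24·6.500·sin(180°/24) = 40.72 mm); After the difference (first − rest): the first operand is absent here, so nothing remains; the r=4 cylinder at (-1.5, 7) contributes a regular 24-gon of circumradius 4 (perimeter = 2·24·4.000·sin(180°/24) = 25.06 mm); Merging all regions: only the r=4 cylinder at (-1.5, 7) is present, so the union is just that shape — boundary = 25.06 mm. So its perimeter = 25.06 mm. Layer 53 (z = 5.3): the r=3 cylinder contributes a regular 24-gon of circumradius 3 (perimeter = 2·24·3.000·sin(180°/24) = 18.80 mm); the r=11 sphere at (14, 15) slices to a regular 24-gon of circumradius 9.639 (√(r²−h²) with h=5.3 from center) (perimeter = 2·24·9.639·sin(180°/24) = 60.39 mm); the cone at (11, 12.5): at t=0.265 of its height the radius interpolates to r₁+(r₂−r₁)t = 9.572, giving a regular 24-gon of that circumradius (perimeter = 2·24·9.572·sin(180°/24) = 59.97 mm); the r=6.5 cylinder at (6, 9) gives a regular 24-gon of circumradius 6.5 (constant along its height) (perimeter = 2·24·6.500·sin(180°/24) = 40.72 mm); After the difference (first − rest): starting from the r=3 cylinder, the r=11 sphere at (14, 15) misses the remaining region (no effect); the cone at (11, 12.5) misses the remaining region (no effect); the r=6.5 cylinder at (6, 9) misses the remaining region (no effect) — boundary = 18.80 mm; the r=4 cylinder at (-1.5, 7) contributes a regular 24-gon of circumradius 4 (perimeter = 2·24·4.000·sin(180°/24) = 25.06 mm); Merging all regions: the 2 present regions are separate (no shared area or edge), so areas and boundary lengths simply add and each stays a separate island — boundary = 43.86 mm. So its perimeter = 43.86 mm. Layer 53 is larger (43.86 vs 25.06 mm).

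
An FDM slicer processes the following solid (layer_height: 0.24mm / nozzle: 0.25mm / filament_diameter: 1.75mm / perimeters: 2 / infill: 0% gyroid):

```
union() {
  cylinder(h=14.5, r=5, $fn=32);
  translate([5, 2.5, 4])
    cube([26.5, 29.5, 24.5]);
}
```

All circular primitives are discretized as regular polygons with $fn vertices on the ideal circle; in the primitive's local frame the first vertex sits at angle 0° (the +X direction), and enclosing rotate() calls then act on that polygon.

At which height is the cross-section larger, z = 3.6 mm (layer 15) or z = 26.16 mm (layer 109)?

Layer 15 (z = 3.6): the cylinder: section is a regular 32-gon, circumradius r=5 (area = (32/2)·5.000²·sin(360°/32) = 78.04 mm²); the cube at (5, 2.5) is absent (z outside [4, 28.5]); Combining (union): only the r=5 cylinder is present, so the union is just that shape — area = 78.04 mm². So its area = 78.04 mm². Layer 109 (z = 26.16): the cylinder does not reach this height (z outside [0, 14.5]); the cube at (5, 2.5) (footprint 26.5×29.5) is included at this height (area 781.75 mm²); Combining (union): only the 26.5×29.5 cube at (5, 2.5) is present, so the union is just that shape — area = 781.75 mm². So its area = 781.75 mm². Layer 109 is larger (781.75 vs 78.04 mm²).

layer 109 (z = 26.16 mm)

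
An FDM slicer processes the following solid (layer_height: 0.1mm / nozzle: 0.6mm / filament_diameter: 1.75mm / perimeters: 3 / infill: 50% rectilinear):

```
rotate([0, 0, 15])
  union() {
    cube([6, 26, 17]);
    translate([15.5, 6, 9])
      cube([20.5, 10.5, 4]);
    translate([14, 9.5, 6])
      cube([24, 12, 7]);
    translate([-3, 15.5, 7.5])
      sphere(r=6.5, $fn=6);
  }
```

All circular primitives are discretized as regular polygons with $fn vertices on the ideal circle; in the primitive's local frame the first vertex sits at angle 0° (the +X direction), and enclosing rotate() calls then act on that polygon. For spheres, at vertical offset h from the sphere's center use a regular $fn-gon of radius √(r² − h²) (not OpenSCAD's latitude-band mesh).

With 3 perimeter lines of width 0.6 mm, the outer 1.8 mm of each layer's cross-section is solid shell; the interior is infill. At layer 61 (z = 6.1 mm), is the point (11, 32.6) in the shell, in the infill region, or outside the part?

At z = 6.1 mm: the cube is present — its section is the full 6×26 rectangle; the cube at (15.5, 6) is absent (z outside [9, 13]); the 24×12 cube at (14, 9.5) contributes its full rectangle; the sphere at (-3, 15.5): section is a regular 6-gon, circumradius = √(r²−h²) = √(6.5²−1.4²) = 6.347; Merging all regions: the regions partially overlap (shared area 19.36 mm²), so overlapping operands fuse into one piece — 2 connected regions; (rotated 15° about Z; rotation is an isometry so areas/perimeters/island counts are preserved). Overall, the cross-section has 2 separate islands. Undo the 15° rotation: the query point maps to (19.063, 28.642) in the un-rotated model frame. The nearest boundary edge runs (14.00, 21.50)→(38.00, 21.50); distance from the point to it = 7.14 mm. The point is not inside any of the regions above, so it lies outside the cross-section (7.14 mm from the nearest boundary).

outside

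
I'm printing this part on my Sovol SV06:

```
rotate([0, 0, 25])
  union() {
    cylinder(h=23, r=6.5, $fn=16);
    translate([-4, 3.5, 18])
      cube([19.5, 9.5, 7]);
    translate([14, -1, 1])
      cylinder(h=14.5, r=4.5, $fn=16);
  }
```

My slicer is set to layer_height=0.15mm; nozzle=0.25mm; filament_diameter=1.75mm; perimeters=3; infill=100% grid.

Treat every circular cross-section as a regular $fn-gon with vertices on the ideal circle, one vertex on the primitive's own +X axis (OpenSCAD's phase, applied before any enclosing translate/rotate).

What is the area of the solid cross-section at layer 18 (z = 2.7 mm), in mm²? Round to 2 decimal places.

At z = 2.7 mm: the r=6.5 cylinder gives a regular 16-gon of circumradius 6.5 (constant along its height) (area = (16/2)·6.500²·sin(360°/16) = 129.35 mm²); the cube at (-4, 3.5) is absent (z outside [18, 25]); the r=4.5 cylinder at (14, -1) gives a regular 16-gon of circumradius 4.5 (constant along its height) (area = (16/2)·4.500²·sin(360°/16) = 61.99 mm²); Merging all regions: the 2 present regions are separate (no shared area or edge), so areas and boundary lengths simply add and each stays a separate island — area = 191.34 mm²; (rotated 25° about Z; rotation is an isometry so areas/perimeters/island counts are preserved). Overall, the cross-section has 2 separate islands. Net area = 191.34 mm².

191.34 mm²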